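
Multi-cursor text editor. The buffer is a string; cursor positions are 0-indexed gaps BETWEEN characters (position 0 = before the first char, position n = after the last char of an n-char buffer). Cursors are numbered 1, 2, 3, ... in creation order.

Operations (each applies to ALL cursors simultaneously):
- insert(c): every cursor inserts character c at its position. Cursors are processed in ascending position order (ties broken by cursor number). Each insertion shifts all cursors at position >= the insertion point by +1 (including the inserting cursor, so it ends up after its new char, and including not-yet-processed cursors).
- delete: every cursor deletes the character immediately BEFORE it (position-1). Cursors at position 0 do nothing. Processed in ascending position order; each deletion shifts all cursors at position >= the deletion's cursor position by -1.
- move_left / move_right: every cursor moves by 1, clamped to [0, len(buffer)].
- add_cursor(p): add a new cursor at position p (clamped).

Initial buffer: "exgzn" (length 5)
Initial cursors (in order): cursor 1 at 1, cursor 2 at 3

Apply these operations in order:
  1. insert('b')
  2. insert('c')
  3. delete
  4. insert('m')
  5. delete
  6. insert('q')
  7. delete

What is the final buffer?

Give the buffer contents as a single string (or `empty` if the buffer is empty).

Answer: ebxgbzn

Derivation:
After op 1 (insert('b')): buffer="ebxgbzn" (len 7), cursors c1@2 c2@5, authorship .1..2..
After op 2 (insert('c')): buffer="ebcxgbczn" (len 9), cursors c1@3 c2@7, authorship .11..22..
After op 3 (delete): buffer="ebxgbzn" (len 7), cursors c1@2 c2@5, authorship .1..2..
After op 4 (insert('m')): buffer="ebmxgbmzn" (len 9), cursors c1@3 c2@7, authorship .11..22..
After op 5 (delete): buffer="ebxgbzn" (len 7), cursors c1@2 c2@5, authorship .1..2..
After op 6 (insert('q')): buffer="ebqxgbqzn" (len 9), cursors c1@3 c2@7, authorship .11..22..
After op 7 (delete): buffer="ebxgbzn" (len 7), cursors c1@2 c2@5, authorship .1..2..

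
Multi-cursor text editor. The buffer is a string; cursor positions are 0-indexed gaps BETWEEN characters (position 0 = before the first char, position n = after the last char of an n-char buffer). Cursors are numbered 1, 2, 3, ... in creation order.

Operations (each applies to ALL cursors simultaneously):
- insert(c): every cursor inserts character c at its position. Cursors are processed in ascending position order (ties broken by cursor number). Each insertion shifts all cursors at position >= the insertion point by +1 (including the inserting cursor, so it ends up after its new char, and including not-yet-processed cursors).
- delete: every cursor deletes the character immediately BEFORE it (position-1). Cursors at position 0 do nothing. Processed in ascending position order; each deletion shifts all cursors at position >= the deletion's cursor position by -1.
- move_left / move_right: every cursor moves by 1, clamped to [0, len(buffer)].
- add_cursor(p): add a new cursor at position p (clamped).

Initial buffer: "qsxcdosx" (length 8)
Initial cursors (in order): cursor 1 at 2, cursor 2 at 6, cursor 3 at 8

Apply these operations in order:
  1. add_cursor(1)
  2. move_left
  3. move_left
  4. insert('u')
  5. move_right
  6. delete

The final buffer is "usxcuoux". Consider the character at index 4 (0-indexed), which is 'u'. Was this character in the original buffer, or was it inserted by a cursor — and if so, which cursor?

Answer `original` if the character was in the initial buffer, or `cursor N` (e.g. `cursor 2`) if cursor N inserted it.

Answer: cursor 2

Derivation:
After op 1 (add_cursor(1)): buffer="qsxcdosx" (len 8), cursors c4@1 c1@2 c2@6 c3@8, authorship ........
After op 2 (move_left): buffer="qsxcdosx" (len 8), cursors c4@0 c1@1 c2@5 c3@7, authorship ........
After op 3 (move_left): buffer="qsxcdosx" (len 8), cursors c1@0 c4@0 c2@4 c3@6, authorship ........
After op 4 (insert('u')): buffer="uuqsxcudousx" (len 12), cursors c1@2 c4@2 c2@7 c3@10, authorship 14....2..3..
After op 5 (move_right): buffer="uuqsxcudousx" (len 12), cursors c1@3 c4@3 c2@8 c3@11, authorship 14....2..3..
After op 6 (delete): buffer="usxcuoux" (len 8), cursors c1@1 c4@1 c2@5 c3@7, authorship 1...2.3.
Authorship (.=original, N=cursor N): 1 . . . 2 . 3 .
Index 4: author = 2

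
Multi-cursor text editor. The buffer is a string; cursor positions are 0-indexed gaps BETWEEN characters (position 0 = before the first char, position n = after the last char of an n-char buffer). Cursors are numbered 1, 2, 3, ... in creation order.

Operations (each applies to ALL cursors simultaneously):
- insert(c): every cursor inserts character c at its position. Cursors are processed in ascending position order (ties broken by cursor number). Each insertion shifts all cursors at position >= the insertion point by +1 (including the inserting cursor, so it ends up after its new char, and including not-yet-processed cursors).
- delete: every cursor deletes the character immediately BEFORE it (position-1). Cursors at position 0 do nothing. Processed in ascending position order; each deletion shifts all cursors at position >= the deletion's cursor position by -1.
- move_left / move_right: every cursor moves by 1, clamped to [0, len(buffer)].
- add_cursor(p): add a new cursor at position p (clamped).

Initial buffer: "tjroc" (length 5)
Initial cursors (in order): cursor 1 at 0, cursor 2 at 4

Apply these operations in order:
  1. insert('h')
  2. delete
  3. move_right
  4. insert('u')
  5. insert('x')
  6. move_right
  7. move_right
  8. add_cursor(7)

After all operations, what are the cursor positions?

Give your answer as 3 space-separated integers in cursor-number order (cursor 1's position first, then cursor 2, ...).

Answer: 5 9 7

Derivation:
After op 1 (insert('h')): buffer="htjrohc" (len 7), cursors c1@1 c2@6, authorship 1....2.
After op 2 (delete): buffer="tjroc" (len 5), cursors c1@0 c2@4, authorship .....
After op 3 (move_right): buffer="tjroc" (len 5), cursors c1@1 c2@5, authorship .....
After op 4 (insert('u')): buffer="tujrocu" (len 7), cursors c1@2 c2@7, authorship .1....2
After op 5 (insert('x')): buffer="tuxjrocux" (len 9), cursors c1@3 c2@9, authorship .11....22
After op 6 (move_right): buffer="tuxjrocux" (len 9), cursors c1@4 c2@9, authorship .11....22
After op 7 (move_right): buffer="tuxjrocux" (len 9), cursors c1@5 c2@9, authorship .11....22
After op 8 (add_cursor(7)): buffer="tuxjrocux" (len 9), cursors c1@5 c3@7 c2@9, authorship .11....22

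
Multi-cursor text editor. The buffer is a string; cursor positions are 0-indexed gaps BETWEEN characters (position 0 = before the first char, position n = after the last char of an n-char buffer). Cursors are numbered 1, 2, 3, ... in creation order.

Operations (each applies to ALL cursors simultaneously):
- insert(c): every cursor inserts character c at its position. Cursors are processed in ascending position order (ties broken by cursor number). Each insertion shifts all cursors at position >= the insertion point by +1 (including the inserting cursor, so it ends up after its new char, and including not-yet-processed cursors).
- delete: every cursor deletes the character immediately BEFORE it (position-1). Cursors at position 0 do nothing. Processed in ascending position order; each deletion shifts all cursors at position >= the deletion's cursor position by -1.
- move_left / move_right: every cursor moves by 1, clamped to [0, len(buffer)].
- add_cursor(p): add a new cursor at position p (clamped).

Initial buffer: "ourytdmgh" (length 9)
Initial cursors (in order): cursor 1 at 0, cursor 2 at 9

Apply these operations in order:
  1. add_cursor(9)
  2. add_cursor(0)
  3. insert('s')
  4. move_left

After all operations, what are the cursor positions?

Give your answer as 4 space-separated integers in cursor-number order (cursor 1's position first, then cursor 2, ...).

After op 1 (add_cursor(9)): buffer="ourytdmgh" (len 9), cursors c1@0 c2@9 c3@9, authorship .........
After op 2 (add_cursor(0)): buffer="ourytdmgh" (len 9), cursors c1@0 c4@0 c2@9 c3@9, authorship .........
After op 3 (insert('s')): buffer="ssourytdmghss" (len 13), cursors c1@2 c4@2 c2@13 c3@13, authorship 14.........23
After op 4 (move_left): buffer="ssourytdmghss" (len 13), cursors c1@1 c4@1 c2@12 c3@12, authorship 14.........23

Answer: 1 12 12 1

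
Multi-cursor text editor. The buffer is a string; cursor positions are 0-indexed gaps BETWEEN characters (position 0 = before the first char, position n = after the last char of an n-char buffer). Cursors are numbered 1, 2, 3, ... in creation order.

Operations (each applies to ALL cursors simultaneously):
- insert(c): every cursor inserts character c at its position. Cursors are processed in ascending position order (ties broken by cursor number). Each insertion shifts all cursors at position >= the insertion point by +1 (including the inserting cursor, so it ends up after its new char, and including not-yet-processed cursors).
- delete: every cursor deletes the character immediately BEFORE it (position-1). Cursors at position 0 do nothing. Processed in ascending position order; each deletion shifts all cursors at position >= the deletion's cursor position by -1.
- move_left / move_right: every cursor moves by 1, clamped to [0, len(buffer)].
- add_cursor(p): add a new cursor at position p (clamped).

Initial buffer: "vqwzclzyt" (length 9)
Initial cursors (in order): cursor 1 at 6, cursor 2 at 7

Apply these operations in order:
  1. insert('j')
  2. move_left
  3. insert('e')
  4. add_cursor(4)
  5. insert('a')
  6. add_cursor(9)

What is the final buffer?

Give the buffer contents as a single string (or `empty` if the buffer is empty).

Answer: vqwzacleajzeajyt

Derivation:
After op 1 (insert('j')): buffer="vqwzcljzjyt" (len 11), cursors c1@7 c2@9, authorship ......1.2..
After op 2 (move_left): buffer="vqwzcljzjyt" (len 11), cursors c1@6 c2@8, authorship ......1.2..
After op 3 (insert('e')): buffer="vqwzclejzejyt" (len 13), cursors c1@7 c2@10, authorship ......11.22..
After op 4 (add_cursor(4)): buffer="vqwzclejzejyt" (len 13), cursors c3@4 c1@7 c2@10, authorship ......11.22..
After op 5 (insert('a')): buffer="vqwzacleajzeajyt" (len 16), cursors c3@5 c1@9 c2@13, authorship ....3..111.222..
After op 6 (add_cursor(9)): buffer="vqwzacleajzeajyt" (len 16), cursors c3@5 c1@9 c4@9 c2@13, authorship ....3..111.222..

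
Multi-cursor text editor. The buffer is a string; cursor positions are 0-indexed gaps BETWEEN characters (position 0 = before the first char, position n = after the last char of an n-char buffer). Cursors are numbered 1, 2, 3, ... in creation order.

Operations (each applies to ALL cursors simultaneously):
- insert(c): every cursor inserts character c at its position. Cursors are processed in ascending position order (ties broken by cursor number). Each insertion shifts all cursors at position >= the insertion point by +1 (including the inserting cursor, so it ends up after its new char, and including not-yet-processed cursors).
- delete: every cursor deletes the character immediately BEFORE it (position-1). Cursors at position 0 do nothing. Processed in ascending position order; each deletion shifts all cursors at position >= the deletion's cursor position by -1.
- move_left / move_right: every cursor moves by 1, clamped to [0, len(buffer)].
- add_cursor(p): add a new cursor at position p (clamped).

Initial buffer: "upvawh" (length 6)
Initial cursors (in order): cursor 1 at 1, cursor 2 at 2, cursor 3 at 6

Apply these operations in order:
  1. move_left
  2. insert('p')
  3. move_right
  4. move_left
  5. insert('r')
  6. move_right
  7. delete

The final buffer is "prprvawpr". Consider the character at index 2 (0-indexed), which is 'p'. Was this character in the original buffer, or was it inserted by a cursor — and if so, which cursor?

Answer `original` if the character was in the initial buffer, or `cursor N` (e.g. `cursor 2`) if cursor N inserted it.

Answer: cursor 2

Derivation:
After op 1 (move_left): buffer="upvawh" (len 6), cursors c1@0 c2@1 c3@5, authorship ......
After op 2 (insert('p')): buffer="puppvawph" (len 9), cursors c1@1 c2@3 c3@8, authorship 1.2....3.
After op 3 (move_right): buffer="puppvawph" (len 9), cursors c1@2 c2@4 c3@9, authorship 1.2....3.
After op 4 (move_left): buffer="puppvawph" (len 9), cursors c1@1 c2@3 c3@8, authorship 1.2....3.
After op 5 (insert('r')): buffer="pruprpvawprh" (len 12), cursors c1@2 c2@5 c3@11, authorship 11.22....33.
After op 6 (move_right): buffer="pruprpvawprh" (len 12), cursors c1@3 c2@6 c3@12, authorship 11.22....33.
After op 7 (delete): buffer="prprvawpr" (len 9), cursors c1@2 c2@4 c3@9, authorship 1122...33
Authorship (.=original, N=cursor N): 1 1 2 2 . . . 3 3
Index 2: author = 2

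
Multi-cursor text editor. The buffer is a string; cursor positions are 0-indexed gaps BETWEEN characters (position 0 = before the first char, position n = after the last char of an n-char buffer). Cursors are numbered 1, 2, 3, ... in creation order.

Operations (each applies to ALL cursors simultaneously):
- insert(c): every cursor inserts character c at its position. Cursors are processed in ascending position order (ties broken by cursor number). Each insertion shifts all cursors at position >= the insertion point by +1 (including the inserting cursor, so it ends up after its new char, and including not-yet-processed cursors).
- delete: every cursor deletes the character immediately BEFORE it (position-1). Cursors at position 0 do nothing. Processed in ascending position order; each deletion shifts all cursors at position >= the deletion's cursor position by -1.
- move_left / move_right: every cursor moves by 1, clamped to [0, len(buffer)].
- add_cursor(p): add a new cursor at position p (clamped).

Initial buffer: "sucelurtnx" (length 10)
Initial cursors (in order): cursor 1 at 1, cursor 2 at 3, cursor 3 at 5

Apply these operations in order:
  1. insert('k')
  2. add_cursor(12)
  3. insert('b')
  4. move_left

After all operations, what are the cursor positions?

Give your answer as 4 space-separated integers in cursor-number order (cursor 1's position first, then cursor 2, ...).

After op 1 (insert('k')): buffer="skuckelkurtnx" (len 13), cursors c1@2 c2@5 c3@8, authorship .1..2..3.....
After op 2 (add_cursor(12)): buffer="skuckelkurtnx" (len 13), cursors c1@2 c2@5 c3@8 c4@12, authorship .1..2..3.....
After op 3 (insert('b')): buffer="skbuckbelkburtnbx" (len 17), cursors c1@3 c2@7 c3@11 c4@16, authorship .11..22..33....4.
After op 4 (move_left): buffer="skbuckbelkburtnbx" (len 17), cursors c1@2 c2@6 c3@10 c4@15, authorship .11..22..33....4.

Answer: 2 6 10 15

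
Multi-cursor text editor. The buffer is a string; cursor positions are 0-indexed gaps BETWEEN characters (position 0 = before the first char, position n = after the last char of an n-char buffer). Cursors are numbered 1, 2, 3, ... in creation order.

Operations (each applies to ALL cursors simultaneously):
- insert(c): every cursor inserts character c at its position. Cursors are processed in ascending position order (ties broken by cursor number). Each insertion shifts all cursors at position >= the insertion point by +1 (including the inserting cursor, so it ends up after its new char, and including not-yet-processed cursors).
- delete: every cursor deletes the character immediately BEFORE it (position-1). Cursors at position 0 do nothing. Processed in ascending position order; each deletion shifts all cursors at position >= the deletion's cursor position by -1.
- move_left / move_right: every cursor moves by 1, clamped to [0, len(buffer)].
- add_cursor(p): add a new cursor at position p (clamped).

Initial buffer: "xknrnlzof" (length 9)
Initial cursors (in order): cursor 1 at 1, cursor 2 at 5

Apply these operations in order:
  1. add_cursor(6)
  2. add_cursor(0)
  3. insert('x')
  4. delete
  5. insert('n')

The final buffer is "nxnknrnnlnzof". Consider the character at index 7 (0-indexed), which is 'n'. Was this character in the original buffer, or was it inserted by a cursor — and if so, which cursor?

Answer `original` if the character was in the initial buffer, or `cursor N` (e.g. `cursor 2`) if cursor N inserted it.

Answer: cursor 2

Derivation:
After op 1 (add_cursor(6)): buffer="xknrnlzof" (len 9), cursors c1@1 c2@5 c3@6, authorship .........
After op 2 (add_cursor(0)): buffer="xknrnlzof" (len 9), cursors c4@0 c1@1 c2@5 c3@6, authorship .........
After op 3 (insert('x')): buffer="xxxknrnxlxzof" (len 13), cursors c4@1 c1@3 c2@8 c3@10, authorship 4.1....2.3...
After op 4 (delete): buffer="xknrnlzof" (len 9), cursors c4@0 c1@1 c2@5 c3@6, authorship .........
After op 5 (insert('n')): buffer="nxnknrnnlnzof" (len 13), cursors c4@1 c1@3 c2@8 c3@10, authorship 4.1....2.3...
Authorship (.=original, N=cursor N): 4 . 1 . . . . 2 . 3 . . .
Index 7: author = 2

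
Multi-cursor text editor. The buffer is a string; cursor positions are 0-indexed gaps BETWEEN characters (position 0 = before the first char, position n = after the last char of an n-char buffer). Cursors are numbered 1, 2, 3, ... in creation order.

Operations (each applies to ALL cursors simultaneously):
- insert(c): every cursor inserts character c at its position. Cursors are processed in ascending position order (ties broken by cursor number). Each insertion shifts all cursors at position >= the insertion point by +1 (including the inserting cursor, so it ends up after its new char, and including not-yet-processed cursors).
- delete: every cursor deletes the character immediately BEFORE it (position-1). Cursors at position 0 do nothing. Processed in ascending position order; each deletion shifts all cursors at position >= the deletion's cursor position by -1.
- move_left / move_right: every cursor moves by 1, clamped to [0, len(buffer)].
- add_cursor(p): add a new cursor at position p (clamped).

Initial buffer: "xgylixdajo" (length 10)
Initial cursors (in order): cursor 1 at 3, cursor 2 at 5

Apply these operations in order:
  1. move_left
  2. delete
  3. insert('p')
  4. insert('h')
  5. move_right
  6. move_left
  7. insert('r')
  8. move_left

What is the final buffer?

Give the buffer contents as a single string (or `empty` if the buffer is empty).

After op 1 (move_left): buffer="xgylixdajo" (len 10), cursors c1@2 c2@4, authorship ..........
After op 2 (delete): buffer="xyixdajo" (len 8), cursors c1@1 c2@2, authorship ........
After op 3 (insert('p')): buffer="xpypixdajo" (len 10), cursors c1@2 c2@4, authorship .1.2......
After op 4 (insert('h')): buffer="xphyphixdajo" (len 12), cursors c1@3 c2@6, authorship .11.22......
After op 5 (move_right): buffer="xphyphixdajo" (len 12), cursors c1@4 c2@7, authorship .11.22......
After op 6 (move_left): buffer="xphyphixdajo" (len 12), cursors c1@3 c2@6, authorship .11.22......
After op 7 (insert('r')): buffer="xphryphrixdajo" (len 14), cursors c1@4 c2@8, authorship .111.222......
After op 8 (move_left): buffer="xphryphrixdajo" (len 14), cursors c1@3 c2@7, authorship .111.222......

Answer: xphryphrixdajo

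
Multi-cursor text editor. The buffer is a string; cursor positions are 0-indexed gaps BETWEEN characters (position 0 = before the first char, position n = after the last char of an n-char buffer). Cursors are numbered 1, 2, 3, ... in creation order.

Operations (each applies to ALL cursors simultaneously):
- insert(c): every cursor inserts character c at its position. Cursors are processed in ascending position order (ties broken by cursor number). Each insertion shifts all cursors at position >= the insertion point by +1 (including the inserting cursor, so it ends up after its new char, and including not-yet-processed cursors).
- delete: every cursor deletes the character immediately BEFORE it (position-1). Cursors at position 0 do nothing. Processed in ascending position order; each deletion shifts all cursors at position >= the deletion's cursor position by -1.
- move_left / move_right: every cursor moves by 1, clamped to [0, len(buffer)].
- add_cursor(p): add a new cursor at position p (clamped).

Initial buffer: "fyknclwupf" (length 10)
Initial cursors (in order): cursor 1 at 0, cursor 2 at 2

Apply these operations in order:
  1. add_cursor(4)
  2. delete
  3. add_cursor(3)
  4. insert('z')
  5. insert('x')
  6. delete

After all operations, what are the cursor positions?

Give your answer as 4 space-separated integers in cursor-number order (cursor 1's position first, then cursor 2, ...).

Answer: 1 3 5 7

Derivation:
After op 1 (add_cursor(4)): buffer="fyknclwupf" (len 10), cursors c1@0 c2@2 c3@4, authorship ..........
After op 2 (delete): buffer="fkclwupf" (len 8), cursors c1@0 c2@1 c3@2, authorship ........
After op 3 (add_cursor(3)): buffer="fkclwupf" (len 8), cursors c1@0 c2@1 c3@2 c4@3, authorship ........
After op 4 (insert('z')): buffer="zfzkzczlwupf" (len 12), cursors c1@1 c2@3 c3@5 c4@7, authorship 1.2.3.4.....
After op 5 (insert('x')): buffer="zxfzxkzxczxlwupf" (len 16), cursors c1@2 c2@5 c3@8 c4@11, authorship 11.22.33.44.....
After op 6 (delete): buffer="zfzkzczlwupf" (len 12), cursors c1@1 c2@3 c3@5 c4@7, authorship 1.2.3.4.....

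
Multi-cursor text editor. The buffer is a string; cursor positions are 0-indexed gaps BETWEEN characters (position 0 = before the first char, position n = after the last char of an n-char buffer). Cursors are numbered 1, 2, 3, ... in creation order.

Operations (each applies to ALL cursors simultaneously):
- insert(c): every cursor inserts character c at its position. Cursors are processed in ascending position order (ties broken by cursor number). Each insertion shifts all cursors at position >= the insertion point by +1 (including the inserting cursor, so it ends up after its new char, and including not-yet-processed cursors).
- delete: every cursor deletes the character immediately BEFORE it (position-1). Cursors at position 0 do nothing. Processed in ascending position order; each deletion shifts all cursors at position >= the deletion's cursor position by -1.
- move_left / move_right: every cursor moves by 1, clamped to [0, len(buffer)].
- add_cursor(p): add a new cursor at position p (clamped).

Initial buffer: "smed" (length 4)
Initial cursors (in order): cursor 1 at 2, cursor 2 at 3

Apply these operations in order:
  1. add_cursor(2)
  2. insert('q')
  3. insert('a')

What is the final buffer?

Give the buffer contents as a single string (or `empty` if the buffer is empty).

Answer: smqqaaeqad

Derivation:
After op 1 (add_cursor(2)): buffer="smed" (len 4), cursors c1@2 c3@2 c2@3, authorship ....
After op 2 (insert('q')): buffer="smqqeqd" (len 7), cursors c1@4 c3@4 c2@6, authorship ..13.2.
After op 3 (insert('a')): buffer="smqqaaeqad" (len 10), cursors c1@6 c3@6 c2@9, authorship ..1313.22.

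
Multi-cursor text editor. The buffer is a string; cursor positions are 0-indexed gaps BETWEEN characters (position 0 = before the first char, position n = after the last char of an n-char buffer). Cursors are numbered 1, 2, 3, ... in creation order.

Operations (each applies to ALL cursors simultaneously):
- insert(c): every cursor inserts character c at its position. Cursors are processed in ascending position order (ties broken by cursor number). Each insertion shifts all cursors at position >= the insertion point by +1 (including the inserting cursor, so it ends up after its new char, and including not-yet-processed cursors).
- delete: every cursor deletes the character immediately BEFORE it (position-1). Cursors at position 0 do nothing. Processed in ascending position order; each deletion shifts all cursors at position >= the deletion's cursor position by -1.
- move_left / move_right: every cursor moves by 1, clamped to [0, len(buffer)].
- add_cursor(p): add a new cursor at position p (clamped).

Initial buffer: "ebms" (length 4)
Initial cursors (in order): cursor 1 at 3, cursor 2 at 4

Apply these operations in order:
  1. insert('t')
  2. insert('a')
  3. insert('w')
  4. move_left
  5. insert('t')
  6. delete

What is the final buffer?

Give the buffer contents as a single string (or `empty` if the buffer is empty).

After op 1 (insert('t')): buffer="ebmtst" (len 6), cursors c1@4 c2@6, authorship ...1.2
After op 2 (insert('a')): buffer="ebmtasta" (len 8), cursors c1@5 c2@8, authorship ...11.22
After op 3 (insert('w')): buffer="ebmtawstaw" (len 10), cursors c1@6 c2@10, authorship ...111.222
After op 4 (move_left): buffer="ebmtawstaw" (len 10), cursors c1@5 c2@9, authorship ...111.222
After op 5 (insert('t')): buffer="ebmtatwstatw" (len 12), cursors c1@6 c2@11, authorship ...1111.2222
After op 6 (delete): buffer="ebmtawstaw" (len 10), cursors c1@5 c2@9, authorship ...111.222

Answer: ebmtawstaw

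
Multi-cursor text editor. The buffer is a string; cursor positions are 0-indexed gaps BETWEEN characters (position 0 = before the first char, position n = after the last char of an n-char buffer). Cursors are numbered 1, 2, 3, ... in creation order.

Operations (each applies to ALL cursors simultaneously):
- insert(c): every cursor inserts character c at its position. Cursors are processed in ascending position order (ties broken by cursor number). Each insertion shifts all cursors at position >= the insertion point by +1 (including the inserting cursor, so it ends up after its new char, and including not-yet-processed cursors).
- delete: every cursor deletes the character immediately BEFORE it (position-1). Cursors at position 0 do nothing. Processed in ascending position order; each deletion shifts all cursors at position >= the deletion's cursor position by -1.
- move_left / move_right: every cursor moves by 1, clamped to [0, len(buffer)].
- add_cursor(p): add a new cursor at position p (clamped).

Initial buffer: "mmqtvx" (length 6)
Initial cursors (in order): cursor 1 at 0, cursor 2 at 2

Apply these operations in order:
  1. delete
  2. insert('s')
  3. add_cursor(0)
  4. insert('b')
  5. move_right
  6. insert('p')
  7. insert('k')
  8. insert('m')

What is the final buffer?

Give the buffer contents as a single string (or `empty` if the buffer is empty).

Answer: bspkmbmpkmsbqpkmtvx

Derivation:
After op 1 (delete): buffer="mqtvx" (len 5), cursors c1@0 c2@1, authorship .....
After op 2 (insert('s')): buffer="smsqtvx" (len 7), cursors c1@1 c2@3, authorship 1.2....
After op 3 (add_cursor(0)): buffer="smsqtvx" (len 7), cursors c3@0 c1@1 c2@3, authorship 1.2....
After op 4 (insert('b')): buffer="bsbmsbqtvx" (len 10), cursors c3@1 c1@3 c2@6, authorship 311.22....
After op 5 (move_right): buffer="bsbmsbqtvx" (len 10), cursors c3@2 c1@4 c2@7, authorship 311.22....
After op 6 (insert('p')): buffer="bspbmpsbqptvx" (len 13), cursors c3@3 c1@6 c2@10, authorship 3131.122.2...
After op 7 (insert('k')): buffer="bspkbmpksbqpktvx" (len 16), cursors c3@4 c1@8 c2@13, authorship 31331.1122.22...
After op 8 (insert('m')): buffer="bspkmbmpkmsbqpkmtvx" (len 19), cursors c3@5 c1@10 c2@16, authorship 313331.11122.222...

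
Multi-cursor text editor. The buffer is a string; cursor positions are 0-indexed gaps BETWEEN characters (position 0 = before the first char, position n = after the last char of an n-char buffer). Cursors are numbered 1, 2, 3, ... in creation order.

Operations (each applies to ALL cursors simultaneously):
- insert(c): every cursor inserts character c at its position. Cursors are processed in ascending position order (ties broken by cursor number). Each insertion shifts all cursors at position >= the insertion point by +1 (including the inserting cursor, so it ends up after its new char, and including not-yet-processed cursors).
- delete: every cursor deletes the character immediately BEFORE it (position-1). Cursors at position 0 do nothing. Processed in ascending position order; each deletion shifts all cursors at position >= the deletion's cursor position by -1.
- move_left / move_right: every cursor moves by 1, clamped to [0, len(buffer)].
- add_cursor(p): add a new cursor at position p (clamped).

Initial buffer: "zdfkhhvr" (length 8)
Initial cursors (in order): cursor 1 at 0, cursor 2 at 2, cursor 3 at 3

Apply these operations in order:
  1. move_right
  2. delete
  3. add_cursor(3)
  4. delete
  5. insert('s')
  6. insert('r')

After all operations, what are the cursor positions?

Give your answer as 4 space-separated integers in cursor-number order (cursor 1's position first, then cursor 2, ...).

Answer: 6 6 6 9

Derivation:
After op 1 (move_right): buffer="zdfkhhvr" (len 8), cursors c1@1 c2@3 c3@4, authorship ........
After op 2 (delete): buffer="dhhvr" (len 5), cursors c1@0 c2@1 c3@1, authorship .....
After op 3 (add_cursor(3)): buffer="dhhvr" (len 5), cursors c1@0 c2@1 c3@1 c4@3, authorship .....
After op 4 (delete): buffer="hvr" (len 3), cursors c1@0 c2@0 c3@0 c4@1, authorship ...
After op 5 (insert('s')): buffer="ssshsvr" (len 7), cursors c1@3 c2@3 c3@3 c4@5, authorship 123.4..
After op 6 (insert('r')): buffer="sssrrrhsrvr" (len 11), cursors c1@6 c2@6 c3@6 c4@9, authorship 123123.44..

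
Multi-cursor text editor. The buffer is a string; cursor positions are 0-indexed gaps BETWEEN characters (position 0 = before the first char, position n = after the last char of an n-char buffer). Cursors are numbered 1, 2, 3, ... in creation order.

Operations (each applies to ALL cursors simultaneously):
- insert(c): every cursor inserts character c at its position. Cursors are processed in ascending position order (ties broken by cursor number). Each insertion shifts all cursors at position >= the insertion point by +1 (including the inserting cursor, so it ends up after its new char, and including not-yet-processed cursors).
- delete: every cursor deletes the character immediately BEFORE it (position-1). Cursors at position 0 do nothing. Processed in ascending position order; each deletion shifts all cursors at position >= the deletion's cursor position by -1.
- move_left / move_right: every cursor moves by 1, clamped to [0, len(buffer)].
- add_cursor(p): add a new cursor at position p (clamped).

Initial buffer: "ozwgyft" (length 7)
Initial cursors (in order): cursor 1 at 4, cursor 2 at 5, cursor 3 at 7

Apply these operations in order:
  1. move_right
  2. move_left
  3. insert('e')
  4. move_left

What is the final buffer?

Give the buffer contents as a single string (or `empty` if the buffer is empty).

After op 1 (move_right): buffer="ozwgyft" (len 7), cursors c1@5 c2@6 c3@7, authorship .......
After op 2 (move_left): buffer="ozwgyft" (len 7), cursors c1@4 c2@5 c3@6, authorship .......
After op 3 (insert('e')): buffer="ozwgeyefet" (len 10), cursors c1@5 c2@7 c3@9, authorship ....1.2.3.
After op 4 (move_left): buffer="ozwgeyefet" (len 10), cursors c1@4 c2@6 c3@8, authorship ....1.2.3.

Answer: ozwgeyefet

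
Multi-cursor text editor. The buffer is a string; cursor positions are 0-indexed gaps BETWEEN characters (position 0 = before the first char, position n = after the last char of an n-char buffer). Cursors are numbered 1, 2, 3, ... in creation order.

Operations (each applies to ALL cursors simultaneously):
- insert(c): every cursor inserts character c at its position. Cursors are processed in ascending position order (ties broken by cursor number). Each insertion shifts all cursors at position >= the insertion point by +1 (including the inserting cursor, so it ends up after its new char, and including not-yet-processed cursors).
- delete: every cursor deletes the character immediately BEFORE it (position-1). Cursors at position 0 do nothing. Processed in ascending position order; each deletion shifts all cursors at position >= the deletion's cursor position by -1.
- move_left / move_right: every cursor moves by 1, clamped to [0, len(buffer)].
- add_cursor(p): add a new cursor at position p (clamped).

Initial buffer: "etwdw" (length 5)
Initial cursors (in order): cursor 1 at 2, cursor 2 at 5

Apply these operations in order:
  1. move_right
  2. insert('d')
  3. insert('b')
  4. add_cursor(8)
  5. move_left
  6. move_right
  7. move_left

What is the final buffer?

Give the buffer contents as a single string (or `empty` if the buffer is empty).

Answer: etwdbdwdb

Derivation:
After op 1 (move_right): buffer="etwdw" (len 5), cursors c1@3 c2@5, authorship .....
After op 2 (insert('d')): buffer="etwddwd" (len 7), cursors c1@4 c2@7, authorship ...1..2
After op 3 (insert('b')): buffer="etwdbdwdb" (len 9), cursors c1@5 c2@9, authorship ...11..22
After op 4 (add_cursor(8)): buffer="etwdbdwdb" (len 9), cursors c1@5 c3@8 c2@9, authorship ...11..22
After op 5 (move_left): buffer="etwdbdwdb" (len 9), cursors c1@4 c3@7 c2@8, authorship ...11..22
After op 6 (move_right): buffer="etwdbdwdb" (len 9), cursors c1@5 c3@8 c2@9, authorship ...11..22
After op 7 (move_left): buffer="etwdbdwdb" (len 9), cursors c1@4 c3@7 c2@8, authorship ...11..22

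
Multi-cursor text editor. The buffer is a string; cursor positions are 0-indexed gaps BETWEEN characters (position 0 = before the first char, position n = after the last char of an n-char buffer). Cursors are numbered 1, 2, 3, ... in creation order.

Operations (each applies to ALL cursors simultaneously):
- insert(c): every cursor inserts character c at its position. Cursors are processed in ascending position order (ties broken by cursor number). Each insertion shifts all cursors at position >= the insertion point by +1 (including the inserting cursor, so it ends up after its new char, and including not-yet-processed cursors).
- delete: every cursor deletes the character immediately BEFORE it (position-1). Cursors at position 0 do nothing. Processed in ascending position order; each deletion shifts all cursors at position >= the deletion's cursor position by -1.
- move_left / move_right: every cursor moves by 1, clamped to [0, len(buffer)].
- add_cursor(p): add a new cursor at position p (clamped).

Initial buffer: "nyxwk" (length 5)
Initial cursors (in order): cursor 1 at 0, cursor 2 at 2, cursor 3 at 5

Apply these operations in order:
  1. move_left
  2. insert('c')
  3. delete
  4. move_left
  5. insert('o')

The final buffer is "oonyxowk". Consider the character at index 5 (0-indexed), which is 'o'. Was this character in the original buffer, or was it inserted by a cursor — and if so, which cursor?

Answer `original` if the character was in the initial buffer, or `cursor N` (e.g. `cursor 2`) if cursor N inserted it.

Answer: cursor 3

Derivation:
After op 1 (move_left): buffer="nyxwk" (len 5), cursors c1@0 c2@1 c3@4, authorship .....
After op 2 (insert('c')): buffer="cncyxwck" (len 8), cursors c1@1 c2@3 c3@7, authorship 1.2...3.
After op 3 (delete): buffer="nyxwk" (len 5), cursors c1@0 c2@1 c3@4, authorship .....
After op 4 (move_left): buffer="nyxwk" (len 5), cursors c1@0 c2@0 c3@3, authorship .....
After op 5 (insert('o')): buffer="oonyxowk" (len 8), cursors c1@2 c2@2 c3@6, authorship 12...3..
Authorship (.=original, N=cursor N): 1 2 . . . 3 . .
Index 5: author = 3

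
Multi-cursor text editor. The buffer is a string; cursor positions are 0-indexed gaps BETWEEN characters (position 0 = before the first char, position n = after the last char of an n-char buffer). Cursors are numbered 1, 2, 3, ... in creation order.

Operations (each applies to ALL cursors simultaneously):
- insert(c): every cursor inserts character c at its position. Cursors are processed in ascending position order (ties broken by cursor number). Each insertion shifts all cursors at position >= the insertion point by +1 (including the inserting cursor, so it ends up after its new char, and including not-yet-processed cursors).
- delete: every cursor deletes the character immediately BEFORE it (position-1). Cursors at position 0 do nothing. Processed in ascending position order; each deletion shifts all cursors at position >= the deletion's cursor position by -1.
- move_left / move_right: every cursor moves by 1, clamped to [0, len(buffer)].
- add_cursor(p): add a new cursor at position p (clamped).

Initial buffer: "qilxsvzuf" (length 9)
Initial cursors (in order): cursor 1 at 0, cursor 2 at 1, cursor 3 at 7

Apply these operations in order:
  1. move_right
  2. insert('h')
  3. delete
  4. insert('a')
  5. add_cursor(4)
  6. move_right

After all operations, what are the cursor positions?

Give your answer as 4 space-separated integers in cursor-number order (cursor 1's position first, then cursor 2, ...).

After op 1 (move_right): buffer="qilxsvzuf" (len 9), cursors c1@1 c2@2 c3@8, authorship .........
After op 2 (insert('h')): buffer="qhihlxsvzuhf" (len 12), cursors c1@2 c2@4 c3@11, authorship .1.2......3.
After op 3 (delete): buffer="qilxsvzuf" (len 9), cursors c1@1 c2@2 c3@8, authorship .........
After op 4 (insert('a')): buffer="qaialxsvzuaf" (len 12), cursors c1@2 c2@4 c3@11, authorship .1.2......3.
After op 5 (add_cursor(4)): buffer="qaialxsvzuaf" (len 12), cursors c1@2 c2@4 c4@4 c3@11, authorship .1.2......3.
After op 6 (move_right): buffer="qaialxsvzuaf" (len 12), cursors c1@3 c2@5 c4@5 c3@12, authorship .1.2......3.

Answer: 3 5 12 5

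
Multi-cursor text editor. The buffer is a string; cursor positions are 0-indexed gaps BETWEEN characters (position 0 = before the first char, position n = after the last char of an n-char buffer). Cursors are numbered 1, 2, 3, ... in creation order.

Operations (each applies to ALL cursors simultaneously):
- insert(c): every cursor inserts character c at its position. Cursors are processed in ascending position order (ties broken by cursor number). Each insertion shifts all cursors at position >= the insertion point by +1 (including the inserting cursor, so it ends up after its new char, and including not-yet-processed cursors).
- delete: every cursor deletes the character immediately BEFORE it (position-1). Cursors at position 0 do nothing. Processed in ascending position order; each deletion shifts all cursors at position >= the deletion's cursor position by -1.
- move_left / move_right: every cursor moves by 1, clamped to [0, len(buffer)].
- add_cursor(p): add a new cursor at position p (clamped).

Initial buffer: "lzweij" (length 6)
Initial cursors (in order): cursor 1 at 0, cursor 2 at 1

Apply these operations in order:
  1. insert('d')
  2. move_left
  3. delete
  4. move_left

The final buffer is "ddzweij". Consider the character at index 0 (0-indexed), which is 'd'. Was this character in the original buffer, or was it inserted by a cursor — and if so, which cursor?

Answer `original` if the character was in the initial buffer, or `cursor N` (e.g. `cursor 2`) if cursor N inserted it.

After op 1 (insert('d')): buffer="dldzweij" (len 8), cursors c1@1 c2@3, authorship 1.2.....
After op 2 (move_left): buffer="dldzweij" (len 8), cursors c1@0 c2@2, authorship 1.2.....
After op 3 (delete): buffer="ddzweij" (len 7), cursors c1@0 c2@1, authorship 12.....
After op 4 (move_left): buffer="ddzweij" (len 7), cursors c1@0 c2@0, authorship 12.....
Authorship (.=original, N=cursor N): 1 2 . . . . .
Index 0: author = 1

Answer: cursor 1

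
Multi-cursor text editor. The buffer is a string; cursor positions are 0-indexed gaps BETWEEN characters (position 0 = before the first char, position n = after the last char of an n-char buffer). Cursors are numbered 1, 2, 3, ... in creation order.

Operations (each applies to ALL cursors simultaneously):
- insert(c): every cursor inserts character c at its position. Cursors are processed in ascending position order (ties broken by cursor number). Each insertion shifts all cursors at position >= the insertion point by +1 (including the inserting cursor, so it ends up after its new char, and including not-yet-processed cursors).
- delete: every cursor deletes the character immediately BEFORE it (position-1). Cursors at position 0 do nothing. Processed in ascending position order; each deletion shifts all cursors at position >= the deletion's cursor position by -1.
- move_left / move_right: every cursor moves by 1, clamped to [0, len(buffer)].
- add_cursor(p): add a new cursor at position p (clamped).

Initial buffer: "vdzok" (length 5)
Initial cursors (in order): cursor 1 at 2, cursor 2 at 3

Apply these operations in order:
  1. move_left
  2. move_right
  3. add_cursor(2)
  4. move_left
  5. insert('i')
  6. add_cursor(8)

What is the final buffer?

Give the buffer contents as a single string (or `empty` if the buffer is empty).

After op 1 (move_left): buffer="vdzok" (len 5), cursors c1@1 c2@2, authorship .....
After op 2 (move_right): buffer="vdzok" (len 5), cursors c1@2 c2@3, authorship .....
After op 3 (add_cursor(2)): buffer="vdzok" (len 5), cursors c1@2 c3@2 c2@3, authorship .....
After op 4 (move_left): buffer="vdzok" (len 5), cursors c1@1 c3@1 c2@2, authorship .....
After op 5 (insert('i')): buffer="viidizok" (len 8), cursors c1@3 c3@3 c2@5, authorship .13.2...
After op 6 (add_cursor(8)): buffer="viidizok" (len 8), cursors c1@3 c3@3 c2@5 c4@8, authorship .13.2...

Answer: viidizok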